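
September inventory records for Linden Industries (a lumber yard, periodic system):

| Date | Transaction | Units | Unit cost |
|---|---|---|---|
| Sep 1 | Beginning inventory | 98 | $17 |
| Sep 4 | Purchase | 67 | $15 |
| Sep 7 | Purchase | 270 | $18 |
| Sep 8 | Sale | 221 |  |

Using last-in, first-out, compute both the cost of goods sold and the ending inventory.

Sep 8, 221 sold [LIFO — newest first]: 221 @ $18 = $3,978
Ending inventory: 98 @ $17 + 67 @ $15 + 49 @ $18 = $3,553
Check: goods available $7,531 = COGS $3,978 + ending $3,553

COGS = $3,978; ending inventory = $3,553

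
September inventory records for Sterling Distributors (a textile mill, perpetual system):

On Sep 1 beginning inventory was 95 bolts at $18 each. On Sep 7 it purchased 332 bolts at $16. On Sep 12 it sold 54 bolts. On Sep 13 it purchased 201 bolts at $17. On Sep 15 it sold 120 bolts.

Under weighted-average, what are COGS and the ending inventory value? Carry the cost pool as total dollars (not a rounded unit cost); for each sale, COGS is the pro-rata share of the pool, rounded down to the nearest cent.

COGS = $2,884.74; ending inventory = $7,554.26

After Sep 1: 95 on hand, pool $1,710.00 (≈ $18.0000 each)
After Sep 7: 427 on hand, pool $7,022.00 (≈ $16.4450 each)
Sep 12, sell 54: 54/427 × $7,022.00 → $888.02
After Sep 13: 574 on hand, pool $9,550.98 (≈ $16.6393 each)
Sep 15, sell 120: 120/574 × $9,550.98 → $1,996.72
Total COGS = $888.02 + $1,996.72 = $2,884.74
Ending inventory (cost pool remaining) = $7,554.26
Check: goods available $10,439.00 = COGS $2,884.74 + ending $7,554.26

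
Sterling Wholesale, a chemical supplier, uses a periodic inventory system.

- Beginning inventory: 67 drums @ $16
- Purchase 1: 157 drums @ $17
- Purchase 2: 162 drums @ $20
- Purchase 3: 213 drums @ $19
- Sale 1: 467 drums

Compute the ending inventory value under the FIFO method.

Ending inventory = $2,508

Sale 1 (467) [FIFO — oldest first]: 67 @ $16 + 157 @ $17 + 162 @ $20 + 81 @ $19 = $8,520
Ending inventory: 132 @ $19 = $2,508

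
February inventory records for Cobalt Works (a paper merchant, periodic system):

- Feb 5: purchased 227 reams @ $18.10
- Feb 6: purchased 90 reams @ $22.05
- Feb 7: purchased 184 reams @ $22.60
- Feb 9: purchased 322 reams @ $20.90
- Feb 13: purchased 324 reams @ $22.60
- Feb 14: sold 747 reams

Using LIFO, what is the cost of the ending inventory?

Feb 14, 747 sold [LIFO — newest first]: 324 @ $22.60 + 322 @ $20.90 + 101 @ $22.60 = $16,334.80
Ending inventory: 227 @ $18.10 + 90 @ $22.05 + 83 @ $22.60 = $7,969.00
Check: goods available $24,303.80 = COGS $16,334.80 + ending $7,969.00

Ending inventory = $7,969.00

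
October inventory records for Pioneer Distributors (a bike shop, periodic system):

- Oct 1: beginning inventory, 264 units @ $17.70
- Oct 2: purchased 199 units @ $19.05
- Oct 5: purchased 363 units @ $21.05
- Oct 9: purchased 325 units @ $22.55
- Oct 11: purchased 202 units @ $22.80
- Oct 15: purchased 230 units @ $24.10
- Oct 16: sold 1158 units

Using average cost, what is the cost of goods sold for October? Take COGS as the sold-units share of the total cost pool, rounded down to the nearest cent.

COGS = $24,566.16

Oct 16, sell 1158: 1158/1583 × $33,582.25 → $24,566.16
Ending inventory (cost pool remaining) = $9,016.09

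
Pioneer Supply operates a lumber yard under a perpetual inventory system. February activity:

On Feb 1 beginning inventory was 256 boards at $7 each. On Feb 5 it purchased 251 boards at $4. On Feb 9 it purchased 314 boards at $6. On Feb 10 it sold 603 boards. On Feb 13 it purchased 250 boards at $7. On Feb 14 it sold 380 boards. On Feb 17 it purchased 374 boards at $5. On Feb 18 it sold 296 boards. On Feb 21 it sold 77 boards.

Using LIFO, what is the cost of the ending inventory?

Ending inventory = $621

Feb 10, 603 sold [LIFO — newest first]: 314 @ $6 + 251 @ $4 + 38 @ $7 = $3,154
Feb 14, 380 sold [LIFO — newest first]: 250 @ $7 + 130 @ $7 = $2,660
Feb 18, 296 sold [LIFO — newest first]: 296 @ $5 = $1,480
Feb 21, 77 sold [LIFO — newest first]: 77 @ $5 = $385
Total COGS = $3,154 + $2,660 + $1,480 + $385 = $7,679
Ending inventory: 88 @ $7 + 1 @ $5 = $621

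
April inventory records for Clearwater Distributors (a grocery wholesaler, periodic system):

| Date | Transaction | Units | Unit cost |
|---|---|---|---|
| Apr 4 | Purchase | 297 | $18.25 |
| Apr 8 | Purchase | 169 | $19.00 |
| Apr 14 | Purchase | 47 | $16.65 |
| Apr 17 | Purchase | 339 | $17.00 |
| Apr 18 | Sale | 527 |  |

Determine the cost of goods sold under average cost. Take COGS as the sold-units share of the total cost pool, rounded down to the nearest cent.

COGS = $9,387.52

Apr 18, sell 527: 527/852 × $15,176.80 → $9,387.52
Ending inventory (cost pool remaining) = $5,789.28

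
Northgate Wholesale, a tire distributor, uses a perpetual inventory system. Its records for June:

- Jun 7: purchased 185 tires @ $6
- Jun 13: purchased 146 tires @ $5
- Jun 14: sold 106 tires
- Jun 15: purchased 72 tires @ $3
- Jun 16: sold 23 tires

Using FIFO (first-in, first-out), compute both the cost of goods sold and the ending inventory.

Jun 14, 106 sold [FIFO — oldest first]: 106 @ $6 = $636
Jun 16, 23 sold [FIFO — oldest first]: 23 @ $6 = $138
Total COGS = $636 + $138 = $774
Ending inventory: 56 @ $6 + 146 @ $5 + 72 @ $3 = $1,282

COGS = $774; ending inventory = $1,282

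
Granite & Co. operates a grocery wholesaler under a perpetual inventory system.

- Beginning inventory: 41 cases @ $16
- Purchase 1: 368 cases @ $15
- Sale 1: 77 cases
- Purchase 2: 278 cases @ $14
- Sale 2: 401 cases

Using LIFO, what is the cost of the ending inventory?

Sale 1 (77) [LIFO — newest first]: 77 @ $15 = $1,155
Sale 2 (401) [LIFO — newest first]: 278 @ $14 + 123 @ $15 = $5,737
Total COGS = $1,155 + $5,737 = $6,892
Ending inventory: 41 @ $16 + 168 @ $15 = $3,176

Ending inventory = $3,176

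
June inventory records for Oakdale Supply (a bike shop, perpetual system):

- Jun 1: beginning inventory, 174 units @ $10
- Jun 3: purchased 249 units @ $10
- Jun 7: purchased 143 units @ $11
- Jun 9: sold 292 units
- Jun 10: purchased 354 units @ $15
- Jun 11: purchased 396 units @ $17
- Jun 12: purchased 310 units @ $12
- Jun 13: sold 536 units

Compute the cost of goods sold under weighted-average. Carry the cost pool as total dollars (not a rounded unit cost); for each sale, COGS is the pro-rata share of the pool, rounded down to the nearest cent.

COGS = $10,455.67

After Jun 1: 174 on hand, pool $1,740.00 (≈ $10.0000 each)
After Jun 3: 423 on hand, pool $4,230.00 (≈ $10.0000 each)
After Jun 7: 566 on hand, pool $5,803.00 (≈ $10.2527 each)
Jun 9, sell 292: 292/566 × $5,803.00 → $2,993.77
After Jun 10: 628 on hand, pool $8,119.23 (≈ $12.9287 each)
After Jun 11: 1024 on hand, pool $14,851.23 (≈ $14.5032 each)
After Jun 12: 1334 on hand, pool $18,571.23 (≈ $13.9215 each)
Jun 13, sell 536: 536/1334 × $18,571.23 → $7,461.90
Total COGS = $2,993.77 + $7,461.90 = $10,455.67
Ending inventory (cost pool remaining) = $11,109.33
Check: goods available $21,565.00 = COGS $10,455.67 + ending $11,109.33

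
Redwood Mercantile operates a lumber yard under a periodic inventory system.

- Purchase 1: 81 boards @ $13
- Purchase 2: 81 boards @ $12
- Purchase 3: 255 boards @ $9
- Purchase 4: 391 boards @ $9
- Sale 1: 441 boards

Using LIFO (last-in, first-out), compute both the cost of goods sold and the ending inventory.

COGS = $3,969; ending inventory = $3,870

Sale 1 (441) [LIFO — newest first]: 391 @ $9 + 50 @ $9 = $3,969
Ending inventory: 81 @ $13 + 81 @ $12 + 205 @ $9 = $3,870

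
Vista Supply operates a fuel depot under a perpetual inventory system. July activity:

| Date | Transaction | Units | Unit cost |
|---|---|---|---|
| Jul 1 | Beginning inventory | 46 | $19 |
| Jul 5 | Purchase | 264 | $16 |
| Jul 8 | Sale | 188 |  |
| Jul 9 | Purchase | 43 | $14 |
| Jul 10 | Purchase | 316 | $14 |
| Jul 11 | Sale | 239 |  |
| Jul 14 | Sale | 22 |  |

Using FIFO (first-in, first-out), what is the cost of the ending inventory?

Jul 8, 188 sold [FIFO — oldest first]: 46 @ $19 + 142 @ $16 = $3,146
Jul 11, 239 sold [FIFO — oldest first]: 122 @ $16 + 43 @ $14 + 74 @ $14 = $3,590
Jul 14, 22 sold [FIFO — oldest first]: 22 @ $14 = $308
Total COGS = $3,146 + $3,590 + $308 = $7,044
Ending inventory: 220 @ $14 = $3,080

Ending inventory = $3,080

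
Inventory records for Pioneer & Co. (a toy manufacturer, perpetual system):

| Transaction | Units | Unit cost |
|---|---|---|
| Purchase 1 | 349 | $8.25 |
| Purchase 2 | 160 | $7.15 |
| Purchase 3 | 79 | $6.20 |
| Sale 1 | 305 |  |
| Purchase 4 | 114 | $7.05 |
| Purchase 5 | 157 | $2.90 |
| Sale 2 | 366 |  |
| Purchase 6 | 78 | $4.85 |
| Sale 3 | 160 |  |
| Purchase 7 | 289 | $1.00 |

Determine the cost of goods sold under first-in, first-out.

COGS = $5,690.85

Sale 1 (305) [FIFO — oldest first]: 305 @ $8.25 = $2,516.25
Sale 2 (366) [FIFO — oldest first]: 44 @ $8.25 + 160 @ $7.15 + 79 @ $6.20 + 83 @ $7.05 = $2,581.95
Sale 3 (160) [FIFO — oldest first]: 31 @ $7.05 + 129 @ $2.90 = $592.65
Total COGS = $2,516.25 + $2,581.95 + $592.65 = $5,690.85
Ending inventory: 28 @ $2.90 + 78 @ $4.85 + 289 @ $1.00 = $748.50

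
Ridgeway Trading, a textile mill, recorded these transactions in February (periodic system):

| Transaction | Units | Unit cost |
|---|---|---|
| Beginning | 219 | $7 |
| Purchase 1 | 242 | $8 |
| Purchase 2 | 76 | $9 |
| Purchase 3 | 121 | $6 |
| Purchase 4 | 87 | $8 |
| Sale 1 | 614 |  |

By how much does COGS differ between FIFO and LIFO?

FIFO COGS: 219 @ $7 + 242 @ $8 + 76 @ $9 + 77 @ $6 = $4,615
LIFO COGS: 87 @ $8 + 121 @ $6 + 76 @ $9 + 242 @ $8 + 88 @ $7 = $4,658
Difference = |$4,615 − $4,658| = $43

$43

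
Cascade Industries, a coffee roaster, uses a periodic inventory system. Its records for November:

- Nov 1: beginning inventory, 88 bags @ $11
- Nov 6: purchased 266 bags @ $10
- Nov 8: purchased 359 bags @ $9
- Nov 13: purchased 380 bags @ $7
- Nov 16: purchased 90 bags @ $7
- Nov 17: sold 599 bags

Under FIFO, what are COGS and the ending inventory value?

Nov 17, 599 sold [FIFO — oldest first]: 88 @ $11 + 266 @ $10 + 245 @ $9 = $5,833
Ending inventory: 114 @ $9 + 380 @ $7 + 90 @ $7 = $4,316

COGS = $5,833; ending inventory = $4,316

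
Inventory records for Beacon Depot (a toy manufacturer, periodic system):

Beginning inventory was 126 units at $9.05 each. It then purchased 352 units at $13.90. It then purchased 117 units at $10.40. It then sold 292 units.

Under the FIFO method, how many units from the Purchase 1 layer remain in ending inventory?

186

Sale 1 (292) [FIFO — oldest first]: 126 @ $9.05 + 166 @ $13.90 = $3,447.70
Ending inventory: 186 @ $13.90 + 117 @ $10.40 = $3,802.20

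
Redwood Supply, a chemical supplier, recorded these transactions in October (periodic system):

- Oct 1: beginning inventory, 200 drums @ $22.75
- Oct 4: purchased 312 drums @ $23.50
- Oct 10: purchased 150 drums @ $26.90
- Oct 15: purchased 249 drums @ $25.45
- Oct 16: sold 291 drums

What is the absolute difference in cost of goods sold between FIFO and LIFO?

FIFO COGS: 200 @ $22.75 + 91 @ $23.50 = $6,688.50
LIFO COGS: 249 @ $25.45 + 42 @ $26.90 = $7,466.85
Difference = |$6,688.50 − $7,466.85| = $778.35

$778.35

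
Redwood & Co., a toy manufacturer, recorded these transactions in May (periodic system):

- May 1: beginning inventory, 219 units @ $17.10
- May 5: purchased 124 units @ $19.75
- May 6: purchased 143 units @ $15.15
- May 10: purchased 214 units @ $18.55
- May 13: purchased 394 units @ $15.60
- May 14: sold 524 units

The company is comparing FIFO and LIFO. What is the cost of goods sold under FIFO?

COGS = $9,065.25

FIFO COGS: 219 @ $17.10 + 124 @ $19.75 + 143 @ $15.15 + 38 @ $18.55 = $9,065.25
LIFO COGS: 394 @ $15.60 + 130 @ $18.55 = $8,557.90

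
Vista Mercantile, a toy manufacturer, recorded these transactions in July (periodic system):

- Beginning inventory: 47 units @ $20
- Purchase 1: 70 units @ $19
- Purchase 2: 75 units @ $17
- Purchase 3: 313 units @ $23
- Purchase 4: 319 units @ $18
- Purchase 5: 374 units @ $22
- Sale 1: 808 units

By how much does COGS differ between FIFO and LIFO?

FIFO COGS: 47 @ $20 + 70 @ $19 + 75 @ $17 + 313 @ $23 + 303 @ $18 = $16,198
LIFO COGS: 374 @ $22 + 319 @ $18 + 115 @ $23 = $16,615
Difference = |$16,198 − $16,615| = $417

$417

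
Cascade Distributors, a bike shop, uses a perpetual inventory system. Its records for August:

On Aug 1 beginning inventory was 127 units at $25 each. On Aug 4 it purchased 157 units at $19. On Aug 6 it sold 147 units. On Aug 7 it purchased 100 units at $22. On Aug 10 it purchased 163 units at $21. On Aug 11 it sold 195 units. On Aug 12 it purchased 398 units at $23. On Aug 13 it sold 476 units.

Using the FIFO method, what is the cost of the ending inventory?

Aug 6, 147 sold [FIFO — oldest first]: 127 @ $25 + 20 @ $19 = $3,555
Aug 11, 195 sold [FIFO — oldest first]: 137 @ $19 + 58 @ $22 = $3,879
Aug 13, 476 sold [FIFO — oldest first]: 42 @ $22 + 163 @ $21 + 271 @ $23 = $10,580
Total COGS = $3,555 + $3,879 + $10,580 = $18,014
Ending inventory: 127 @ $23 = $2,921
Check: goods available $20,935 = COGS $18,014 + ending $2,921

Ending inventory = $2,921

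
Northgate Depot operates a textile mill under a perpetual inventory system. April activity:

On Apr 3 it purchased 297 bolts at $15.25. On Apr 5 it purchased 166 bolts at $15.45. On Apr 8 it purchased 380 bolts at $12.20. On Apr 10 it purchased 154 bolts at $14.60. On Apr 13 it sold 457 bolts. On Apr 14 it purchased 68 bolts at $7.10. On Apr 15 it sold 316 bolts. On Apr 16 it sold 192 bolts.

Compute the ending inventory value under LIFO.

Ending inventory = $1,525.00

Apr 13, 457 sold [LIFO — newest first]: 154 @ $14.60 + 303 @ $12.20 = $5,945.00
Apr 15, 316 sold [LIFO — newest first]: 68 @ $7.10 + 77 @ $12.20 + 166 @ $15.45 + 5 @ $15.25 = $4,063.15
Apr 16, 192 sold [LIFO — newest first]: 192 @ $15.25 = $2,928.00
Total COGS = $5,945.00 + $4,063.15 + $2,928.00 = $12,936.15
Ending inventory: 100 @ $15.25 = $1,525.00
Check: goods available $14,461.15 = COGS $12,936.15 + ending $1,525.00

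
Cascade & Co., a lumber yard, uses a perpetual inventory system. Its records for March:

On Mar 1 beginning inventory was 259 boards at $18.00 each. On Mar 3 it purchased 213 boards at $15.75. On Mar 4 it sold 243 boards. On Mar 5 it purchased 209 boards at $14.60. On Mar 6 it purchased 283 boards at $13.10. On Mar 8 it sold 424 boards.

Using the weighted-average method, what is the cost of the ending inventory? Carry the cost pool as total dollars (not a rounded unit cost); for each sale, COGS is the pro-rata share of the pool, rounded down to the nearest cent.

After Mar 1: 259 on hand, pool $4,662.00 (≈ $18.0000 each)
After Mar 3: 472 on hand, pool $8,016.75 (≈ $16.9846 each)
Mar 4, sell 243: 243/472 × $8,016.75 → $4,127.26
After Mar 5: 438 on hand, pool $6,940.89 (≈ $15.8468 each)
After Mar 6: 721 on hand, pool $10,648.19 (≈ $14.7686 each)
Mar 8, sell 424: 424/721 × $10,648.19 → $6,261.90
Total COGS = $4,127.26 + $6,261.90 = $10,389.16
Ending inventory (cost pool remaining) = $4,386.29
Check: goods available $14,775.45 = COGS $10,389.16 + ending $4,386.29

Ending inventory = $4,386.29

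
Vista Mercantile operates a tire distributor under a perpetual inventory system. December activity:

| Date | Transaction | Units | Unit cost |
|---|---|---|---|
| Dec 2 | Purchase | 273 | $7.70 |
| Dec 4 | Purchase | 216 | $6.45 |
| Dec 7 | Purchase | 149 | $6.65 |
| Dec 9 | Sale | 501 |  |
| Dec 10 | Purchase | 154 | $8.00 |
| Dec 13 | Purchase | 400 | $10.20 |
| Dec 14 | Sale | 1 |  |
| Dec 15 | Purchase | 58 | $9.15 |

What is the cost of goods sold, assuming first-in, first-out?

COGS = $3,581.75

Dec 9, 501 sold [FIFO — oldest first]: 273 @ $7.70 + 216 @ $6.45 + 12 @ $6.65 = $3,575.10
Dec 14, 1 sold [FIFO — oldest first]: 1 @ $6.65 = $6.65
Total COGS = $3,575.10 + $6.65 = $3,581.75
Ending inventory: 136 @ $6.65 + 154 @ $8.00 + 400 @ $10.20 + 58 @ $9.15 = $6,747.10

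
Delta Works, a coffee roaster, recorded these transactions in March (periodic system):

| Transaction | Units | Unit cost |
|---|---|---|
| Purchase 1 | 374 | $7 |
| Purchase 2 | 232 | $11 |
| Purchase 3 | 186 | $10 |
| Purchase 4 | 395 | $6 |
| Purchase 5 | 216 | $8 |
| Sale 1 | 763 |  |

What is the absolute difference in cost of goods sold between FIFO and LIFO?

$1,122

FIFO COGS: 374 @ $7 + 232 @ $11 + 157 @ $10 = $6,740
LIFO COGS: 216 @ $8 + 395 @ $6 + 152 @ $10 = $5,618
Difference = |$6,740 − $5,618| = $1,122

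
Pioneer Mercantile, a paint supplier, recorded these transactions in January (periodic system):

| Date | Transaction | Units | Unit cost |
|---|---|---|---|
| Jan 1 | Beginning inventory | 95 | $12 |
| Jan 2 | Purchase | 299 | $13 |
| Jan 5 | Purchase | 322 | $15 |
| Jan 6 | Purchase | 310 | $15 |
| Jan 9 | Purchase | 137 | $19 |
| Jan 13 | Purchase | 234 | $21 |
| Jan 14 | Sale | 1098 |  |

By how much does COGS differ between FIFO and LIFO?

$2,357

FIFO COGS: 95 @ $12 + 299 @ $13 + 322 @ $15 + 310 @ $15 + 72 @ $19 = $15,875
LIFO COGS: 234 @ $21 + 137 @ $19 + 310 @ $15 + 322 @ $15 + 95 @ $13 = $18,232
Difference = |$15,875 − $18,232| = $2,357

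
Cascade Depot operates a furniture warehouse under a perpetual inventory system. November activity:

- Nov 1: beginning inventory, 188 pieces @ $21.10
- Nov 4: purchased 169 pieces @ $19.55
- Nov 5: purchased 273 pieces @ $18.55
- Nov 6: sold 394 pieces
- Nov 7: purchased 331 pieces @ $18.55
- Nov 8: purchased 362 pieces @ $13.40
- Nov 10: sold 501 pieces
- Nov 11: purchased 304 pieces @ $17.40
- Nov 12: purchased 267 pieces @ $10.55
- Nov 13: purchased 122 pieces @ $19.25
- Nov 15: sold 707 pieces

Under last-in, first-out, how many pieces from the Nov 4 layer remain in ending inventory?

Nov 6, 394 sold [LIFO — newest first]: 273 @ $18.55 + 121 @ $19.55 = $7,429.70
Nov 10, 501 sold [LIFO — newest first]: 362 @ $13.40 + 139 @ $18.55 = $7,429.25
Nov 15, 707 sold [LIFO — newest first]: 122 @ $19.25 + 267 @ $10.55 + 304 @ $17.40 + 14 @ $18.55 = $10,714.65
Total COGS = $7,429.70 + $7,429.25 + $10,714.65 = $25,573.60
Ending inventory: 188 @ $21.10 + 48 @ $19.55 + 178 @ $18.55 = $8,207.10
Check: goods available $33,780.70 = COGS $25,573.60 + ending $8,207.10

48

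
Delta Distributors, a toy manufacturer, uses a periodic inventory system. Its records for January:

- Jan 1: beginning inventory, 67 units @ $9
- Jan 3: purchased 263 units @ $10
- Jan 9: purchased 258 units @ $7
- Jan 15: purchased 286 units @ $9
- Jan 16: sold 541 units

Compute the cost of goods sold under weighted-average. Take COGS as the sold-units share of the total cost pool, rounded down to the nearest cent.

Jan 16, sell 541: 541/874 × $7,613.00 → $4,712.39
Ending inventory (cost pool remaining) = $2,900.61

COGS = $4,712.39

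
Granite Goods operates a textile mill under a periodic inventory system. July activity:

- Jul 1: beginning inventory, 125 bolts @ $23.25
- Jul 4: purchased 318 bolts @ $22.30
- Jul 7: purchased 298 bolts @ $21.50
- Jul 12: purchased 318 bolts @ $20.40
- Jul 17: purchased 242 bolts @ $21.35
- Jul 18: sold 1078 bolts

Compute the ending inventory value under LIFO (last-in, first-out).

Ending inventory = $5,091.65

Jul 18, 1078 sold [LIFO — newest first]: 242 @ $21.35 + 318 @ $20.40 + 298 @ $21.50 + 220 @ $22.30 = $22,966.90
Ending inventory: 125 @ $23.25 + 98 @ $22.30 = $5,091.65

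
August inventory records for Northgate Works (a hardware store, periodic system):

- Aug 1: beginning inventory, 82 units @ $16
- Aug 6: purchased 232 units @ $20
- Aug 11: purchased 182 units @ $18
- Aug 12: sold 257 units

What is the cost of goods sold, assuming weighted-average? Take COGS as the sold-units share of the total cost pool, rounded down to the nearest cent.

COGS = $4,781.44

Aug 12, sell 257: 257/496 × $9,228.00 → $4,781.44
Ending inventory (cost pool remaining) = $4,446.56
Check: goods available $9,228.00 = COGS $4,781.44 + ending $4,446.56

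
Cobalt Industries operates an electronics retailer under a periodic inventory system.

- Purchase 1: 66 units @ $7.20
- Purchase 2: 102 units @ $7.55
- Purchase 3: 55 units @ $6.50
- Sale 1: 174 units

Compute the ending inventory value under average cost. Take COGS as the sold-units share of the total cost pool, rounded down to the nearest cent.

Ending inventory = $352.19

Sale 1, sell 174: 174/223 × $1,602.80 → $1,250.61
Ending inventory (cost pool remaining) = $352.19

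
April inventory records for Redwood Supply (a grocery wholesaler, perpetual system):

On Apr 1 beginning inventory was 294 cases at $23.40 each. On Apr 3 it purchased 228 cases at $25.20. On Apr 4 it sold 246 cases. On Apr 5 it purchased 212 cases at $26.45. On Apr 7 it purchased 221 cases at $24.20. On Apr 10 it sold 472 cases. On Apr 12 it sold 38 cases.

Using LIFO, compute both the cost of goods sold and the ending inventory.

Apr 4, 246 sold [LIFO — newest first]: 228 @ $25.20 + 18 @ $23.40 = $6,166.80
Apr 10, 472 sold [LIFO — newest first]: 221 @ $24.20 + 212 @ $26.45 + 39 @ $23.40 = $11,868.20
Apr 12, 38 sold [LIFO — newest first]: 38 @ $23.40 = $889.20
Total COGS = $6,166.80 + $11,868.20 + $889.20 = $18,924.20
Ending inventory: 199 @ $23.40 = $4,656.60
Check: goods available $23,580.80 = COGS $18,924.20 + ending $4,656.60

COGS = $18,924.20; ending inventory = $4,656.60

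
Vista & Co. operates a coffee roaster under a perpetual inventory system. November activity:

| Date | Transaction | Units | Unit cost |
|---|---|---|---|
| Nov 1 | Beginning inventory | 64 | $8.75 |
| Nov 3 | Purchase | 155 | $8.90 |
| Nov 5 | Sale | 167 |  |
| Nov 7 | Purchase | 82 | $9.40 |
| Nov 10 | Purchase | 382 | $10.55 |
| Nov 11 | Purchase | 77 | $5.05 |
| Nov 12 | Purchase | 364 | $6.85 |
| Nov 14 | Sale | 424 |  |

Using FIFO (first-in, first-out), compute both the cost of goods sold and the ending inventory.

COGS = $5,769.80; ending inventory = $3,852.85

Nov 5, 167 sold [FIFO — oldest first]: 64 @ $8.75 + 103 @ $8.90 = $1,476.70
Nov 14, 424 sold [FIFO — oldest first]: 52 @ $8.90 + 82 @ $9.40 + 290 @ $10.55 = $4,293.10
Total COGS = $1,476.70 + $4,293.10 = $5,769.80
Ending inventory: 92 @ $10.55 + 77 @ $5.05 + 364 @ $6.85 = $3,852.85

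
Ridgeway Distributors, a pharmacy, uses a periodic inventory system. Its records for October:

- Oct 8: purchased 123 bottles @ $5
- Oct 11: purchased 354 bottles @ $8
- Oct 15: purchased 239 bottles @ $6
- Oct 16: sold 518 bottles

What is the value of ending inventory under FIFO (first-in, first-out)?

Ending inventory = $1,188

Oct 16, 518 sold [FIFO — oldest first]: 123 @ $5 + 354 @ $8 + 41 @ $6 = $3,693
Ending inventory: 198 @ $6 = $1,188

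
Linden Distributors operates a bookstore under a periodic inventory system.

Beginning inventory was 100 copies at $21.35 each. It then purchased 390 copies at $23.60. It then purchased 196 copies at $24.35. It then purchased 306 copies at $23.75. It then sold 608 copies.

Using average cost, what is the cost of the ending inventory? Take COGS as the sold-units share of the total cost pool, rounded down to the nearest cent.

Ending inventory = $9,049.98

Sale 1, sell 608: 608/992 × $23,379.10 → $14,329.12
Ending inventory (cost pool remaining) = $9,049.98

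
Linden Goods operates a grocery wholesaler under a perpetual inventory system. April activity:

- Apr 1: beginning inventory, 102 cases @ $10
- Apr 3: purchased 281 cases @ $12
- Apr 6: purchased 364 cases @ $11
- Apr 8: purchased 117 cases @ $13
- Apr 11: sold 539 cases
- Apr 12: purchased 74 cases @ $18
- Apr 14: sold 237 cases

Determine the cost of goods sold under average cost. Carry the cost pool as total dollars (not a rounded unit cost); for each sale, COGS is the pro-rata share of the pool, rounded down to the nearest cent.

COGS = $9,193.60

After Apr 1: 102 on hand, pool $1,020.00 (≈ $10.0000 each)
After Apr 3: 383 on hand, pool $4,392.00 (≈ $11.4674 each)
After Apr 6: 747 on hand, pool $8,396.00 (≈ $11.2396 each)
After Apr 8: 864 on hand, pool $9,917.00 (≈ $11.4780 each)
Apr 11, sell 539: 539/864 × $9,917.00 → $6,186.64
After Apr 12: 399 on hand, pool $5,062.36 (≈ $12.6876 each)
Apr 14, sell 237: 237/399 × $5,062.36 → $3,006.96
Total COGS = $6,186.64 + $3,006.96 = $9,193.60
Ending inventory (cost pool remaining) = $2,055.40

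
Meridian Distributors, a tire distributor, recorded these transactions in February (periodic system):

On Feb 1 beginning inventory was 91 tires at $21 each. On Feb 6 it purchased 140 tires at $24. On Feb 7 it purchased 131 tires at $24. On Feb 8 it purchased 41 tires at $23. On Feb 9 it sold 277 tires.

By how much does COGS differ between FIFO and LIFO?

$232

FIFO COGS: 91 @ $21 + 140 @ $24 + 46 @ $24 = $6,375
LIFO COGS: 41 @ $23 + 131 @ $24 + 105 @ $24 = $6,607
Difference = |$6,375 − $6,607| = $232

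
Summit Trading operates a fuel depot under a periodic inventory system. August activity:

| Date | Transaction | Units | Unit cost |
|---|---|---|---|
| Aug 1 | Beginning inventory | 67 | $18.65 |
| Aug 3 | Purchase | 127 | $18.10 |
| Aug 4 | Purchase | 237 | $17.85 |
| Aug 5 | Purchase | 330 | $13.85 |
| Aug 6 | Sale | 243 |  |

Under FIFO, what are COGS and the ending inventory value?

COGS = $4,422.90; ending inventory = $7,926.30

Aug 6, 243 sold [FIFO — oldest first]: 67 @ $18.65 + 127 @ $18.10 + 49 @ $17.85 = $4,422.90
Ending inventory: 188 @ $17.85 + 330 @ $13.85 = $7,926.30
Check: goods available $12,349.20 = COGS $4,422.90 + ending $7,926.30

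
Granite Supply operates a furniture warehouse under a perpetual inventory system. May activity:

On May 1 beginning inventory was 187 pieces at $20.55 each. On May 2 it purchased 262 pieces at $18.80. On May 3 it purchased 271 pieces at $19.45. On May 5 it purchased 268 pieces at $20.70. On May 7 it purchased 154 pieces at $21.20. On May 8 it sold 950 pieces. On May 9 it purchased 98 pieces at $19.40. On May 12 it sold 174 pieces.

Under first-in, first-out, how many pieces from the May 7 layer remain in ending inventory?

18

May 8, 950 sold [FIFO — oldest first]: 187 @ $20.55 + 262 @ $18.80 + 271 @ $19.45 + 230 @ $20.70 = $18,800.40
May 12, 174 sold [FIFO — oldest first]: 38 @ $20.70 + 136 @ $21.20 = $3,669.80
Total COGS = $18,800.40 + $3,669.80 = $22,470.20
Ending inventory: 18 @ $21.20 + 98 @ $19.40 = $2,282.80
Check: goods available $24,753.00 = COGS $22,470.20 + ending $2,282.80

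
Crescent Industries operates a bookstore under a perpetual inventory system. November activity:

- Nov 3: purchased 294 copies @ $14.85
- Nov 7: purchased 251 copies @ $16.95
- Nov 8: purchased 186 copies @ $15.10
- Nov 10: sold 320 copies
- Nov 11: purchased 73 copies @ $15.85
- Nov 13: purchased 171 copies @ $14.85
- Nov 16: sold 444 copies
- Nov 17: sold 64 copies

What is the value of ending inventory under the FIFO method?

Nov 10, 320 sold [FIFO — oldest first]: 294 @ $14.85 + 26 @ $16.95 = $4,806.60
Nov 16, 444 sold [FIFO — oldest first]: 225 @ $16.95 + 186 @ $15.10 + 33 @ $15.85 = $7,145.40
Nov 17, 64 sold [FIFO — oldest first]: 40 @ $15.85 + 24 @ $14.85 = $990.40
Total COGS = $4,806.60 + $7,145.40 + $990.40 = $12,942.40
Ending inventory: 147 @ $14.85 = $2,182.95

Ending inventory = $2,182.95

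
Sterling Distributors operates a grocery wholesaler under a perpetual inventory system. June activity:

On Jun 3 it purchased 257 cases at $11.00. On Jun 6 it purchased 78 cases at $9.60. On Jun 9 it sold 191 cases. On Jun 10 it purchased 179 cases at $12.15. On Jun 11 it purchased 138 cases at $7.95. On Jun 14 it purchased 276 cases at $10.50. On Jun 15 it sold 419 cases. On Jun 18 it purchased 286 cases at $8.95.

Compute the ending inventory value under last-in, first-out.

Ending inventory = $6,257.80

Jun 9, 191 sold [LIFO — newest first]: 78 @ $9.60 + 113 @ $11.00 = $1,991.80
Jun 15, 419 sold [LIFO — newest first]: 276 @ $10.50 + 138 @ $7.95 + 5 @ $12.15 = $4,055.85
Total COGS = $1,991.80 + $4,055.85 = $6,047.65
Ending inventory: 144 @ $11.00 + 174 @ $12.15 + 286 @ $8.95 = $6,257.80
Check: goods available $12,305.45 = COGS $6,047.65 + ending $6,257.80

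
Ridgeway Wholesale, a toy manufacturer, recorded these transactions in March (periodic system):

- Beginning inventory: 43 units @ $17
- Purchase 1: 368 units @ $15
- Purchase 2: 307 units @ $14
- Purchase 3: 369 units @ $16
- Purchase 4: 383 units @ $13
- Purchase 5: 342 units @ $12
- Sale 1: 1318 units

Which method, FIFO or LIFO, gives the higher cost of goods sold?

FIFO COGS: 43 @ $17 + 368 @ $15 + 307 @ $14 + 369 @ $16 + 231 @ $13 = $19,456
LIFO COGS: 342 @ $12 + 383 @ $13 + 369 @ $16 + 224 @ $14 = $18,123

FIFO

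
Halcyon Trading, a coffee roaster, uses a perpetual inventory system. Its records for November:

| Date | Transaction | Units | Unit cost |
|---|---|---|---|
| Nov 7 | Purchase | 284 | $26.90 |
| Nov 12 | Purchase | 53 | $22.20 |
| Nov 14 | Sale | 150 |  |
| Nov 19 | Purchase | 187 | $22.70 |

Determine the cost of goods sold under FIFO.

Nov 14, 150 sold [FIFO — oldest first]: 150 @ $26.90 = $4,035.00
Ending inventory: 134 @ $26.90 + 53 @ $22.20 + 187 @ $22.70 = $9,026.10
Check: goods available $13,061.10 = COGS $4,035.00 + ending $9,026.10

COGS = $4,035.00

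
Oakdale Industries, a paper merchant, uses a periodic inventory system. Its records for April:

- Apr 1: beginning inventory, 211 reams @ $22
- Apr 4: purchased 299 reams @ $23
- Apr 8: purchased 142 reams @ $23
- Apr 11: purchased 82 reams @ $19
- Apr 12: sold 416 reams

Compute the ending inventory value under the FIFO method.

Ending inventory = $6,986

Apr 12, 416 sold [FIFO — oldest first]: 211 @ $22 + 205 @ $23 = $9,357
Ending inventory: 94 @ $23 + 142 @ $23 + 82 @ $19 = $6,986
Check: goods available $16,343 = COGS $9,357 + ending $6,986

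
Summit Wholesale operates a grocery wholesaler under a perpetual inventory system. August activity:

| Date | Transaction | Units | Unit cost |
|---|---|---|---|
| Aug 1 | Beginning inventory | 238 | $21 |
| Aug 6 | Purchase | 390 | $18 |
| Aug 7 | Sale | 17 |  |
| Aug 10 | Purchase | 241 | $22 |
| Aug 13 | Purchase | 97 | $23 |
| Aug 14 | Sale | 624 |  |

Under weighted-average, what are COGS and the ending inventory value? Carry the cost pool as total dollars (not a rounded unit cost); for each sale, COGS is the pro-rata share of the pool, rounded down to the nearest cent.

After Aug 1: 238 on hand, pool $4,998.00 (≈ $21.0000 each)
After Aug 6: 628 on hand, pool $12,018.00 (≈ $19.1369 each)
Aug 7, sell 17: 17/628 × $12,018.00 → $325.32
After Aug 10: 852 on hand, pool $16,994.68 (≈ $19.9468 each)
After Aug 13: 949 on hand, pool $19,225.68 (≈ $20.2589 each)
Aug 14, sell 624: 624/949 × $19,225.68 → $12,641.54
Total COGS = $325.32 + $12,641.54 = $12,966.86
Ending inventory (cost pool remaining) = $6,584.14
Check: goods available $19,551.00 = COGS $12,966.86 + ending $6,584.14

COGS = $12,966.86; ending inventory = $6,584.14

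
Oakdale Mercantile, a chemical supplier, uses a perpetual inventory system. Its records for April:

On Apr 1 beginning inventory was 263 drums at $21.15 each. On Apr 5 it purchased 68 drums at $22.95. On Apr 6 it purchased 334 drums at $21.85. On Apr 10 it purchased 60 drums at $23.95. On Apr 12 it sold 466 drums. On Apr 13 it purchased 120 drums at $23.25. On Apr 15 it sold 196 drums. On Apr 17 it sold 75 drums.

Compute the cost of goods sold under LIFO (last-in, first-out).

Apr 12, 466 sold [LIFO — newest first]: 60 @ $23.95 + 334 @ $21.85 + 68 @ $22.95 + 4 @ $21.15 = $10,380.10
Apr 15, 196 sold [LIFO — newest first]: 120 @ $23.25 + 76 @ $21.15 = $4,397.40
Apr 17, 75 sold [LIFO — newest first]: 75 @ $21.15 = $1,586.25
Total COGS = $10,380.10 + $4,397.40 + $1,586.25 = $16,363.75
Ending inventory: 108 @ $21.15 = $2,284.20
Check: goods available $18,647.95 = COGS $16,363.75 + ending $2,284.20

COGS = $16,363.75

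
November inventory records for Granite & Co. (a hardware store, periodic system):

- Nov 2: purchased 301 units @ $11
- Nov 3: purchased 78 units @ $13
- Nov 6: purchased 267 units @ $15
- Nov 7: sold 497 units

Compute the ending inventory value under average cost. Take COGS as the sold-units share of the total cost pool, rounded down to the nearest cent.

Nov 7, sell 497: 497/646 × $8,330.00 → $6,408.68
Ending inventory (cost pool remaining) = $1,921.32

Ending inventory = $1,921.32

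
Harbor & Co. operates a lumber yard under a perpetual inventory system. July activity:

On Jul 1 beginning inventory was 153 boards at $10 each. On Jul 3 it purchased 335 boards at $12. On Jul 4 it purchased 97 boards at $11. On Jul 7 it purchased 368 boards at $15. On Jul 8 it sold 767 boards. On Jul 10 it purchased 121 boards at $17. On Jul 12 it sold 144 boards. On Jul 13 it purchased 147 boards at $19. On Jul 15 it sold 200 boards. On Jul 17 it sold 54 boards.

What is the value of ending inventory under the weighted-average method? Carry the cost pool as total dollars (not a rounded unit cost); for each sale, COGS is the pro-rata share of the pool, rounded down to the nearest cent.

Ending inventory = $929.04

After Jul 1: 153 on hand, pool $1,530.00 (≈ $10.0000 each)
After Jul 3: 488 on hand, pool $5,550.00 (≈ $11.3730 each)
After Jul 4: 585 on hand, pool $6,617.00 (≈ $11.3111 each)
After Jul 7: 953 on hand, pool $12,137.00 (≈ $12.7356 each)
Jul 8, sell 767: 767/953 × $12,137.00 → $9,768.18
After Jul 10: 307 on hand, pool $4,425.82 (≈ $14.4164 each)
Jul 12, sell 144: 144/307 × $4,425.82 → $2,075.95
After Jul 13: 310 on hand, pool $5,142.87 (≈ $16.5899 each)
Jul 15, sell 200: 200/310 × $5,142.87 → $3,317.98
Jul 17, sell 54: 54/110 × $1,824.89 → $895.85
Total COGS = $9,768.18 + $2,075.95 + $3,317.98 + $895.85 = $16,057.96
Ending inventory (cost pool remaining) = $929.04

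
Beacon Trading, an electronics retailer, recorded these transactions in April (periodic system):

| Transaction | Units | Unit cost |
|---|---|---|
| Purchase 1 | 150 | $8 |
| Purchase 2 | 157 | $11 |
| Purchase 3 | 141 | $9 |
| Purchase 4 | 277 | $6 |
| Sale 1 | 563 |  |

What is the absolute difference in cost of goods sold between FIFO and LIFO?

$360

FIFO COGS: 150 @ $8 + 157 @ $11 + 141 @ $9 + 115 @ $6 = $4,886
LIFO COGS: 277 @ $6 + 141 @ $9 + 145 @ $11 = $4,526
Difference = |$4,886 − $4,526| = $360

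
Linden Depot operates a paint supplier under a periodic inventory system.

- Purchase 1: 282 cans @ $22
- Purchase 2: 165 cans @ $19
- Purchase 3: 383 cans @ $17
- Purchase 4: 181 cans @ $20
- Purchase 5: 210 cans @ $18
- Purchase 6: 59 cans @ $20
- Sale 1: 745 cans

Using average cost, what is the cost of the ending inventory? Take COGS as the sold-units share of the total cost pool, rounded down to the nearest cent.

Sale 1, sell 745: 745/1280 × $24,430.00 → $14,219.02
Ending inventory (cost pool remaining) = $10,210.98
Check: goods available $24,430.00 = COGS $14,219.02 + ending $10,210.98

Ending inventory = $10,210.98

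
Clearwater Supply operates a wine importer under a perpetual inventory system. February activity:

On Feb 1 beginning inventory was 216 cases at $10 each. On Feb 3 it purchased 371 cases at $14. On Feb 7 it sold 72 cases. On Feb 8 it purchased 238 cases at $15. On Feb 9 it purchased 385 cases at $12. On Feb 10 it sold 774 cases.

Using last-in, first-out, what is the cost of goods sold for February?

COGS = $11,312

Feb 7, 72 sold [LIFO — newest first]: 72 @ $14 = $1,008
Feb 10, 774 sold [LIFO — newest first]: 385 @ $12 + 238 @ $15 + 151 @ $14 = $10,304
Total COGS = $1,008 + $10,304 = $11,312
Ending inventory: 216 @ $10 + 148 @ $14 = $4,232
Check: goods available $15,544 = COGS $11,312 + ending $4,232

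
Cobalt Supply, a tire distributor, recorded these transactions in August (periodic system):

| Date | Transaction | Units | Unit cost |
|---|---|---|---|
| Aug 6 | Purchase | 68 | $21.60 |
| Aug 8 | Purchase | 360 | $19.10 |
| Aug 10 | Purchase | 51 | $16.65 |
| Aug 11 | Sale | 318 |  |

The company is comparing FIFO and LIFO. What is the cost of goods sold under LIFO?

COGS = $5,948.85

FIFO COGS: 68 @ $21.60 + 250 @ $19.10 = $6,243.80
LIFO COGS: 51 @ $16.65 + 267 @ $19.10 = $5,948.85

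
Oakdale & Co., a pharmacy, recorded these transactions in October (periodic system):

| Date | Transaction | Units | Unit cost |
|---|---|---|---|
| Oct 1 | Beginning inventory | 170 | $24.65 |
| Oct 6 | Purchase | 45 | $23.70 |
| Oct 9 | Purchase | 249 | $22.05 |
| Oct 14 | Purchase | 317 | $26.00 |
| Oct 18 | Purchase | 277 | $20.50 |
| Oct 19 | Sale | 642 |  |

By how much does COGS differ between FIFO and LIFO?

FIFO COGS: 170 @ $24.65 + 45 @ $23.70 + 249 @ $22.05 + 178 @ $26.00 = $15,375.45
LIFO COGS: 277 @ $20.50 + 317 @ $26.00 + 48 @ $22.05 = $14,978.90
Difference = |$15,375.45 − $14,978.90| = $396.55

$396.55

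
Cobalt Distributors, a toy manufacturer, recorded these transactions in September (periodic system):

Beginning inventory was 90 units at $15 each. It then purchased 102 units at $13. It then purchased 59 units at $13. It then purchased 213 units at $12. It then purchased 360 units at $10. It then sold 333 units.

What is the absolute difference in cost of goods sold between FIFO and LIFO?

FIFO COGS: 90 @ $15 + 102 @ $13 + 59 @ $13 + 82 @ $12 = $4,427
LIFO COGS: 333 @ $10 = $3,330
Difference = |$4,427 − $3,330| = $1,097

$1,097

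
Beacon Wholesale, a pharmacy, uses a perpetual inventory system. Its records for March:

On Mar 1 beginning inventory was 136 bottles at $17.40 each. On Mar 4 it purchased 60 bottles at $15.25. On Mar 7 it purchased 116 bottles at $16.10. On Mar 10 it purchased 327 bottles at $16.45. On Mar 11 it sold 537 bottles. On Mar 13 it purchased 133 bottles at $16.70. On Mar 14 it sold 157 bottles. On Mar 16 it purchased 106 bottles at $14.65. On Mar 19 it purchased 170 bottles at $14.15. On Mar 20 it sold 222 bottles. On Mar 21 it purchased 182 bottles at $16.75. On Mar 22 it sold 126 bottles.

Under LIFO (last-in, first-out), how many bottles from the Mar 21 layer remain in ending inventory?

56

Mar 11, 537 sold [LIFO — newest first]: 327 @ $16.45 + 116 @ $16.10 + 60 @ $15.25 + 34 @ $17.40 = $8,753.35
Mar 14, 157 sold [LIFO — newest first]: 133 @ $16.70 + 24 @ $17.40 = $2,638.70
Mar 20, 222 sold [LIFO — newest first]: 170 @ $14.15 + 52 @ $14.65 = $3,167.30
Mar 22, 126 sold [LIFO — newest first]: 126 @ $16.75 = $2,110.50
Total COGS = $8,753.35 + $2,638.70 + $3,167.30 + $2,110.50 = $16,669.85
Ending inventory: 78 @ $17.40 + 54 @ $14.65 + 56 @ $16.75 = $3,086.30
Check: goods available $19,756.15 = COGS $16,669.85 + ending $3,086.30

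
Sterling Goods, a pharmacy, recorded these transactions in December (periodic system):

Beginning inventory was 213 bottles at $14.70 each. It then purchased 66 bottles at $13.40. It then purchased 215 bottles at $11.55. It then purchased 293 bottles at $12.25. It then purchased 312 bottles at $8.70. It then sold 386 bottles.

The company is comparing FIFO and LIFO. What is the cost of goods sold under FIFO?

COGS = $5,251.35

FIFO COGS: 213 @ $14.70 + 66 @ $13.40 + 107 @ $11.55 = $5,251.35
LIFO COGS: 312 @ $8.70 + 74 @ $12.25 = $3,620.90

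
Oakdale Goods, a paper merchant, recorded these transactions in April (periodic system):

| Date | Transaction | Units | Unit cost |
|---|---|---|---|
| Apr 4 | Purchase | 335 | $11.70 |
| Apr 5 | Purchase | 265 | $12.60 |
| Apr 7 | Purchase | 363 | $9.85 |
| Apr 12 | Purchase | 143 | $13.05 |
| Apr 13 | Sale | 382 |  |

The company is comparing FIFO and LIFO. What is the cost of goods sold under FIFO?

COGS = $4,511.70

FIFO COGS: 335 @ $11.70 + 47 @ $12.60 = $4,511.70
LIFO COGS: 143 @ $13.05 + 239 @ $9.85 = $4,220.30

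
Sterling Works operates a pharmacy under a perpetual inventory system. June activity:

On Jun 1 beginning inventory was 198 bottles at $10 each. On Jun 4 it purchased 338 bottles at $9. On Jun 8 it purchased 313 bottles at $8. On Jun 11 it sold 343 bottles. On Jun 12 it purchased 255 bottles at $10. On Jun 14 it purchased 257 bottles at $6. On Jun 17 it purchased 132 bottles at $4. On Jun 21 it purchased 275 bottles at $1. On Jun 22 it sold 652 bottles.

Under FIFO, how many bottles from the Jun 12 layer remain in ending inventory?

109

Jun 11, 343 sold [FIFO — oldest first]: 198 @ $10 + 145 @ $9 = $3,285
Jun 22, 652 sold [FIFO — oldest first]: 193 @ $9 + 313 @ $8 + 146 @ $10 = $5,701
Total COGS = $3,285 + $5,701 = $8,986
Ending inventory: 109 @ $10 + 257 @ $6 + 132 @ $4 + 275 @ $1 = $3,435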